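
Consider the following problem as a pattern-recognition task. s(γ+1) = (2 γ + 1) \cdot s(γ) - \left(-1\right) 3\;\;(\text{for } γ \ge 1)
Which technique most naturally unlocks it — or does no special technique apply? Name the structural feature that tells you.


Verdict: a summation factor — first-order, linear, moving coefficient 2 γ + 1: the discrete analogue of an integrating factor handles it.


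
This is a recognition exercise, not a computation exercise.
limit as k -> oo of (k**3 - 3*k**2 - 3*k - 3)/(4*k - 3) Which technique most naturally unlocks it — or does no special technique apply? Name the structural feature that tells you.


Verdict: dominant-term comparison — divide by the highest power of k present: lower-order terms vanish and the dominant ratio remains. l'Hôpital's at-infinity variant applies to the expression viewed as a single quotient; the leading-term comparison is the direct route.


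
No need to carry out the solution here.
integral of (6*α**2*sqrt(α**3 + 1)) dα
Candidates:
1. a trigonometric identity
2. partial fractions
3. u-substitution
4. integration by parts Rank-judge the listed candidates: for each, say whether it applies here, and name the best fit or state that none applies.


Diagnosis: u-substitution — set u = α**3 + 1: a constant multiple of its derivative, namely 6*α**2, is present as a factor once the integrand is collected, so the du is sitting there waiting.
- a trigonometric identity: no sine or cosine appears, so there is nothing for a trigonometric identity to act on.
- partial fractions — there is no rational-function structure to decompose.
- u-substitution: yes, a natural case for it.
- integration by parts: a polynomial factor is present, but its partner is not an exp, sine, or cosine of a degree-1 argument, nor a logarithm.


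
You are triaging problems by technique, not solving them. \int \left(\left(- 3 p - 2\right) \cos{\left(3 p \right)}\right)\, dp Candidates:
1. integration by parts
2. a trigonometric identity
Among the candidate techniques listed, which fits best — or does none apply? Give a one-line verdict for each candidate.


Diagnosis: integration by parts — a polynomial - 3 p - 2 against the kernel \cos{\left(3 p \right)} is the signature bounded-ladder case for integration by parts.
- integration by parts — yes — fits the structure here.
- a trigonometric identity: no even trigonometric power and no product of distinct frequencies to rewrite.


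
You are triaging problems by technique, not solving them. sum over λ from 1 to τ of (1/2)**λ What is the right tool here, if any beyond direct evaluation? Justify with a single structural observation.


Method: the geometric series formula — consecutive terms stand in a fixed index-free ratio — the geometric sum formula closes it.


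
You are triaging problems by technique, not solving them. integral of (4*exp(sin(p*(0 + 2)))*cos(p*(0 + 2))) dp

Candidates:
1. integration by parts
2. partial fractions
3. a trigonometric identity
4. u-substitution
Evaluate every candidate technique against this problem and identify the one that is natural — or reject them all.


Verdict: u-substitution — read it as f(sin(p*(0 + 2))) times a constant multiple of d(sin(p*(0 + 2))): one substitution, u = sin(p*(0 + 2)), finishes it.
- integration by parts — the integrand does not split as a nonconstant polynomial times an exp, sine, cosine of a linear argument, or logarithm — no polynomial-kernel parts product to differentiate one side of.
- partial fractions — the expression is not a ratio of polynomials that decomposes further.
- a trigonometric identity: there is no trigonometric structure whose rewriting would simplify the integrand.
- u-substitution — a fit — the right tool for this form.


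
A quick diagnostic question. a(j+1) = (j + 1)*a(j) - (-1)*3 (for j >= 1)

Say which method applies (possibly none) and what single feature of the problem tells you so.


Diagnosis: a summation factor — it is first-order linear but the coefficient j + 1 depends on the index, so multiply through by a summation factor to telescope it.


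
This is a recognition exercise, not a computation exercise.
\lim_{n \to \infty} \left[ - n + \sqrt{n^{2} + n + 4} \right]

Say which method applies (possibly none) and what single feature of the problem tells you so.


Verdict: conjugate multiplication — two divergent pieces with a minus sign between them and a radical in the mix: rationalize \sqrt{n^{2} + n + 4} - n before any limit law applies.


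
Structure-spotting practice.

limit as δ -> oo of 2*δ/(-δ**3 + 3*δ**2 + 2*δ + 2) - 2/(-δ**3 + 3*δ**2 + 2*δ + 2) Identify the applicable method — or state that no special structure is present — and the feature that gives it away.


Technique: dominant-term comparison — divide by the highest power of δ present: lower-order terms vanish and the dominant ratio remains. l'Hôpital's at-infinity variant applies to the expression viewed as a single quotient; the leading-term comparison is the direct route.


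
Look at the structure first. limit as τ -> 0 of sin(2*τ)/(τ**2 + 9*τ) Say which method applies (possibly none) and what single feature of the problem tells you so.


Diagnosis: l'Hôpital's rule (0/0) — both numerator and denominator vanish at 0: the genuine 0/0 indeterminate that l'Hôpital exists for. A first-order expansion at the point is an equally standard path; the rule packages it.


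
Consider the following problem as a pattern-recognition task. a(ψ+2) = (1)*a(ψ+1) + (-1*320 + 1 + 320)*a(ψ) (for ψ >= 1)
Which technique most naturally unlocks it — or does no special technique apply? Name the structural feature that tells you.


Technique: the characteristic-root method — constant coefficients and linearity mean the ansatz r^ψ reduces it to solving the characteristic polynomial.


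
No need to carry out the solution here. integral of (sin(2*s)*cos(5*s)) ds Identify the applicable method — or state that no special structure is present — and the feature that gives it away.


Best approach: a trigonometric identity — split sin(2*s)*cos(5*s) with the angle-addition identities: the resulting sum integrates term by term.


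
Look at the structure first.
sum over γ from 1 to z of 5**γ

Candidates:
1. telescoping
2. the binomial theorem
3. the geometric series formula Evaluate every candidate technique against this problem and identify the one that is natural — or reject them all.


Method: the geometric series formula — term-over-term division gives 5 every time — index-free ratio, geometric sum formula applies.
- telescoping: computed from the summand as displayed, the partial sums build up without the pairwise collapse telescoping exploits.
- the binomial theorem — there is no sum-raised-to-a-power identity hiding in these terms.
- the geometric series formula: a fit — the right tool for this form.


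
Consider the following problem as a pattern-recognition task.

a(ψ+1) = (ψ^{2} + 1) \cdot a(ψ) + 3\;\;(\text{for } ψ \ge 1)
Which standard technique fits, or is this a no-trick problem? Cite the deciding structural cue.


Best approach: a summation factor — with the index-dependent coefficient ψ^{2} + 1, dividing by the cumulative product turns the left side into a pure difference.


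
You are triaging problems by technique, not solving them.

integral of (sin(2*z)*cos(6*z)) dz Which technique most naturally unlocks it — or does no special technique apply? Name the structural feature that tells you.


Method: a trigonometric identity — two different frequencies multiply in sin(2*z)*cos(6*z); the product-to-sum formula separates them.


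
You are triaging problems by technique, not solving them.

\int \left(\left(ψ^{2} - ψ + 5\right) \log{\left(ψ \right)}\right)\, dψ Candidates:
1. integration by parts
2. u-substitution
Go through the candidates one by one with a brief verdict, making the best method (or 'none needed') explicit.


Best approach: integration by parts — one parts step with u = \log{\left(ψ \right)} trades the logarithm for an algebraic integrand.
- integration by parts: applies; the problem has the shape this method handles.
- u-substitution: no subexpression of the integrand serves as a whole-integral substitution inner — individual terms may offer their own, but none carries its derivative as a factor of the full integrand; a working change of variable would have to be constructed from outside the expression.


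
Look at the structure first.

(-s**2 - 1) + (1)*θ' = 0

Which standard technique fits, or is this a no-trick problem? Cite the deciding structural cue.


Method: no special technique — the slope is a function of s alone, so integrate both sides directly.


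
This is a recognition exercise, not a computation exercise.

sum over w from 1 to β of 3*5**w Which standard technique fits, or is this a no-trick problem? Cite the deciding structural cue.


Method: the geometric series formula — each summand is the previous one scaled by 5; that constant multiplier is itself the geometric structure.


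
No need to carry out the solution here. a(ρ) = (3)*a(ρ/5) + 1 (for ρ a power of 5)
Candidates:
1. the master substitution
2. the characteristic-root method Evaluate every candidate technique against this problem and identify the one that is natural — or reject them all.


Diagnosis: the master substitution — the index is divided (ρ/5), not shifted — substitute ρ = 5^m to straighten it into a shift recurrence.
- the master substitution — yes — fits the structure here.
- the characteristic-root method — a divided-index call is not the fixed-shift linear shape that characteristic roots solve.


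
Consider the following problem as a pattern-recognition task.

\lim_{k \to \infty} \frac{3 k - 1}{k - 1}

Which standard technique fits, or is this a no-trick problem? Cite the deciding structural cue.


Method: dominant-term comparison — as k grows, only the highest-degree terms matter — compare leading terms and read the limit off. As a single quotient, the ∞/∞ shape would yield to repeated differentiation as well — the growth comparison gets there in one look.


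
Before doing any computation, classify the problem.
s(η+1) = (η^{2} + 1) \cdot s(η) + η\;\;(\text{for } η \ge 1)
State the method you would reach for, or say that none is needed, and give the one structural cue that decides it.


Technique: a summation factor — an index-dependent multiplier η^{2} + 1 rules out characteristic roots; a summation factor converts it to a pure difference.


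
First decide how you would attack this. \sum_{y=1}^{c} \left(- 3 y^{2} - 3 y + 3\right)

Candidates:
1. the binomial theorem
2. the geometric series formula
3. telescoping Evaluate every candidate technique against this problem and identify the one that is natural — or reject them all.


Technique: no special technique — recognize the absence of structure: constant-multiple powers of y summed plainly, no special method required.
- the binomial theorem — no binomial coefficients pair up with complementary powers here.
- the geometric series formula: the ratio of consecutive terms depends on the index.
- telescoping: writing out consecutive terms as given produces no pairwise cancellation.


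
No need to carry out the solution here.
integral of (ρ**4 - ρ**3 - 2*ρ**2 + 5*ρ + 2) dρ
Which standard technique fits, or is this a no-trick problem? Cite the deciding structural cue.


Technique: no special technique — a term-by-term power-rule job in ρ; no substitution or rearrangement earns its keep here.


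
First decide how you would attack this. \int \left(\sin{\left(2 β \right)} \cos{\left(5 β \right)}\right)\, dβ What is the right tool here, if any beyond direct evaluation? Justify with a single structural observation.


Best approach: a trigonometric identity — two different frequencies multiply in \sin{\left(2 β \right)} \cos{\left(5 β \right)}; the product-to-sum formula separates them.


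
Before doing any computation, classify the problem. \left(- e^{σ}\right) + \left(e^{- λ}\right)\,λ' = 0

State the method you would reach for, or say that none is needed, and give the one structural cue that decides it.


Best approach: separation of variables — all dependence on the two variables factors apart, the defining separable shape. One could also solve this as an exact equation; with each coefficient in its own variable, separating is the same work with fewer steps.


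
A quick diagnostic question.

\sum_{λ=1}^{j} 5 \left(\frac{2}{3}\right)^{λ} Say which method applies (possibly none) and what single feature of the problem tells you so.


Technique: the geometric series formula — term-over-term division gives \frac{2}{3} every time — index-free ratio, geometric sum formula applies.


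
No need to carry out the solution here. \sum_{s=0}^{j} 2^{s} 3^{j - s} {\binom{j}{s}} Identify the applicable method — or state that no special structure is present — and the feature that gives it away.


Method: the binomial theorem — {\binom{j}{s}} weighting matched powers of 2 and 3 is the expanded form of (2 + 3)^j — fold it back up.


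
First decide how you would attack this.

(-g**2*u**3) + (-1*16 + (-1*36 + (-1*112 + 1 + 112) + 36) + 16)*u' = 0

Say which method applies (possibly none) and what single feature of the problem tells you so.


Method: separation of variables — separating collects all u-dependence with the derivative and leaves all g-dependence opposite: variables separate.


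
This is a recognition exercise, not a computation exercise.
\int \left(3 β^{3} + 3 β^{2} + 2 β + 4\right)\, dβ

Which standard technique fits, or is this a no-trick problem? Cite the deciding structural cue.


Verdict: no special technique — scan for structure and find none: constant multiples of powers of β, integrate directly.


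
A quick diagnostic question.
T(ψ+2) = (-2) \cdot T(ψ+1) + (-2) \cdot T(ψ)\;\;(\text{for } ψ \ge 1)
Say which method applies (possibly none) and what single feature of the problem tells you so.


Verdict: the characteristic-root method — no index-dependence in the weights and nothing inhomogeneous: classic characteristic-equation setup.


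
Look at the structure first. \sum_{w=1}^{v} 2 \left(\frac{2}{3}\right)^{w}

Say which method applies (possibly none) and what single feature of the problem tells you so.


Verdict: the geometric series formula — check a ratio of consecutive terms: it is \frac{2}{3}, independent of the index, so the geometric formula closes the sum.


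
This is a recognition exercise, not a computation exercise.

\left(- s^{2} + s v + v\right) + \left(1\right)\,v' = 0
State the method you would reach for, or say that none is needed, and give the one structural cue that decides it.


Best approach: a linear integrating factor — linear in the unknown with genuine forcing: multiply through by the exponential of the integrated coefficient and the left side closes into one derivative.


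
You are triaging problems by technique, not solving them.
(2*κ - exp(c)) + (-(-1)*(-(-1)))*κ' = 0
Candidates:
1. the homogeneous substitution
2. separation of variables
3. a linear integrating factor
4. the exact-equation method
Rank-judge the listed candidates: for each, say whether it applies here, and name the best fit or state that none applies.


Verdict: a linear integrating factor — κ appears only to the first power with coefficient 2 — the classic integrating-factor setup.
- the homogeneous substitution: rescaling both variables together changes the slope, so no ratio substitution collapses it.
- separation of variables — no algebra isolates the independent variable on one side and the unknown on the other.
- a linear integrating factor — yes, a natural case for it.
- the exact-equation method: the cross partial derivatives disagree, so no single potential exists.


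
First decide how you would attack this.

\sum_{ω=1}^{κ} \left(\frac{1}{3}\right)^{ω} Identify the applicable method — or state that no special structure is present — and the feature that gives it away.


Method: the geometric series formula — each summand is the previous one scaled by \frac{1}{3}; that constant multiplier is itself the geometric structure.


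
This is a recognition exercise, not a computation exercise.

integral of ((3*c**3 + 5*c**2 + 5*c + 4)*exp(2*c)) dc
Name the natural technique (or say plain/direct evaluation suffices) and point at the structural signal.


Method: integration by parts — the integrand splits as 3*c**3 + 5*c**2 + 5*c + 4 times exp(2*c) — repeatedly differentiating the polynomial part kills it, which is the parts ladder.


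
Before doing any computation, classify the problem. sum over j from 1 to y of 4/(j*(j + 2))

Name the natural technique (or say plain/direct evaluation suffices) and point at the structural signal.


Technique: telescoping — one partial-fraction pass turns 4/(j*(j + 2)) into a shifted difference, and shifted differences telescope.


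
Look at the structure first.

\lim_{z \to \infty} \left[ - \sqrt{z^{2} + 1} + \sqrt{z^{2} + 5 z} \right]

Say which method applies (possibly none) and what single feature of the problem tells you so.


Method: conjugate multiplication — the ∞ − ∞ radical form is the exact trigger for the conjugate maneuver.


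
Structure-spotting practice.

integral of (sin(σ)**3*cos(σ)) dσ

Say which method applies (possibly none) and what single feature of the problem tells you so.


Best approach: u-substitution — viewed as a product, the integrand is a composition evaluated at sin(σ) times (a constant multiple of) that inner expression's derivative, so u = sin(σ) makes it elementary.


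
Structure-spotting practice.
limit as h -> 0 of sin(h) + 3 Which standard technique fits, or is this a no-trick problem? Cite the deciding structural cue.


Verdict: no special technique — nothing blocks direct substitution at 0: plug in and finish.


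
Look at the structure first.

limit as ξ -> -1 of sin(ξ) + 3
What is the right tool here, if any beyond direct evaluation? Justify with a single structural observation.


Method: no special technique — no zero denominators, no indeterminate clash at -1 — substitute and read off the value.


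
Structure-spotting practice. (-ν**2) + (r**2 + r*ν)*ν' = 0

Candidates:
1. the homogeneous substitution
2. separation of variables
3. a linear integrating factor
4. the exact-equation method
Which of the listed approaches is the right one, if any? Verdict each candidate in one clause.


Verdict: the homogeneous substitution — scaling r and ν together leaves the slope fixed — it depends only on ν/r, so substitute the ratio. Rewriting — with the variables' roles exchanged where the shape demands it — would expose a Bernoulli structure too; the homogeneous substitution simply reads the degrees directly.
- the homogeneous substitution — yes, a natural case for it.
- separation of variables: the two dependences do not factor apart.
- a linear integrating factor: a nonlinear term in the unknown puts this outside the integrating-factor template.
- the exact-equation method — no potential function has this form as its differential, as written.


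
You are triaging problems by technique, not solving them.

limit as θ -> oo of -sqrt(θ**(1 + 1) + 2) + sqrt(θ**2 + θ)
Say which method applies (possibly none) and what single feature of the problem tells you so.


Technique: conjugate multiplication — the difference sqrt(θ**2 + θ) - sqrt(θ**(1 + 1) + 2) is an ∞ − ∞ stalemate; its conjugate partner breaks the tie.


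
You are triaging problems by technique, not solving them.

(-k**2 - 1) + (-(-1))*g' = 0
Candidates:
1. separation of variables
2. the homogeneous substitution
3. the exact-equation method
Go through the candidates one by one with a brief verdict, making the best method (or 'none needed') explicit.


Verdict: no special technique — solved for the derivative, g never appears on the right — this is a direct integration in k, not a differential-equations problem at heart.
- separation of variables: with no unknown in the slope, separating variables is a formality — the equation integrates directly.
- the homogeneous substitution — the ratio of the variables does not determine the slope.
- the exact-equation method: no dependence on the unknown anywhere: exactness is a label without content here.


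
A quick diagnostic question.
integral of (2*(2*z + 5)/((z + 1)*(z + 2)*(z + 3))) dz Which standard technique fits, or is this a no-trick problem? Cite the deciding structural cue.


Method: partial fractions — a proper rational integrand whose denominator splits into simpler factors — decompose into partial fractions first.


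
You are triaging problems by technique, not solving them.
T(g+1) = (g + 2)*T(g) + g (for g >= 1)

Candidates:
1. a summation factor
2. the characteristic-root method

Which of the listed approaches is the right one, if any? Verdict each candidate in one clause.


Best approach: a summation factor — it is first-order linear but the coefficient g + 2 depends on the index, so multiply through by a summation factor to telescope it.
- a summation factor — yes, a natural case for it.
- the characteristic-root method — an index-dependent weight blocks the pure exponential ansatz.


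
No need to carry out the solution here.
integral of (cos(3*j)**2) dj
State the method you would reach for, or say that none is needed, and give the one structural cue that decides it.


Best approach: a trigonometric identity — the even exponent on cos(3*j)**2 signals one move: rewrite via cos of the doubled angle.


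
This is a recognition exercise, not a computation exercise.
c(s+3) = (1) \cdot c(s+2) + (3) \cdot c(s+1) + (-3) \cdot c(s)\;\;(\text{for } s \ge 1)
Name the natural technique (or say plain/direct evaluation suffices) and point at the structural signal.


Diagnosis: the characteristic-root method — shift-invariance with fixed coefficients calls for exponential trials; the characteristic polynomial finds every r^s.


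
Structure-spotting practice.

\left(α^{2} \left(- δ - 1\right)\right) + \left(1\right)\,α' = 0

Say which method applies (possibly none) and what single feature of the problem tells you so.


Technique: separation of variables — all dependence on the two variables factors apart, the defining separable shape.


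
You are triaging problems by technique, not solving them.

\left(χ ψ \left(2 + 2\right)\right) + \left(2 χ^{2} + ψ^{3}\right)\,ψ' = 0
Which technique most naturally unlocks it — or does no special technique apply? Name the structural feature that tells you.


Verdict: the exact-equation method — equality of cross partials is the green light — assemble the potential function term by term.


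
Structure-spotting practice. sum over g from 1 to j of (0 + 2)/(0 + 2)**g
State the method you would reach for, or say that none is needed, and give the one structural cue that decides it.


Technique: the geometric series formula — consecutive terms stand in a fixed index-free ratio — the geometric sum formula closes it.


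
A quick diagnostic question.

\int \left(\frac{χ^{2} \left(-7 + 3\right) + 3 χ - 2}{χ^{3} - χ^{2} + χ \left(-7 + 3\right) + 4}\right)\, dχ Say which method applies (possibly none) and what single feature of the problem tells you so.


Method: partial fractions — (χ^{3} - χ^{2} + χ \left(-7 + 3\right) + 4) splits into linear pieces, so the quotient is a sum of simple fractions — decompose before integrating.


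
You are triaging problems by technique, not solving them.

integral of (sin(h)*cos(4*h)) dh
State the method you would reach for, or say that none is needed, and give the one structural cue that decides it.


Verdict: a trigonometric identity — distinct frequencies under one product (sin(h)*cos(4*h)): the product-to-sum identity is the systematic route to an integrable form.


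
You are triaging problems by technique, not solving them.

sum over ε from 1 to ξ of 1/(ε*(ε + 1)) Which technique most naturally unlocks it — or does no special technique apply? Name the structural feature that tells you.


Verdict: telescoping — split 1/(ε*(ε + 1)) by partial fractions and the pieces are one function at shifted arguments — interior terms cancel.


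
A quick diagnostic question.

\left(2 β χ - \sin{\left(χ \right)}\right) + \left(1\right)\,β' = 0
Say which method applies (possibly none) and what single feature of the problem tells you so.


Method: a linear integrating factor — the unknown enters only to the first power against a nonzero forcing term — the integrating-factor template applies directly.


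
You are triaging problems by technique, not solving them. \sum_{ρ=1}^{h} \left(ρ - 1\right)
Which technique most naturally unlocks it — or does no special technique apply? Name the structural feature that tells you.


Diagnosis: no special technique — constant-multiple powers of ρ with no cancellation partners and no common ratio — use the standard power-sum formulas.


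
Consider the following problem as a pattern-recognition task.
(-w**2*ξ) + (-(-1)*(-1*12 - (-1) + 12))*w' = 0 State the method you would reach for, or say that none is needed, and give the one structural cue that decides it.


Diagnosis: separation of variables — a product of single-variable factors, ξ and w**2 — the textbook separable form.


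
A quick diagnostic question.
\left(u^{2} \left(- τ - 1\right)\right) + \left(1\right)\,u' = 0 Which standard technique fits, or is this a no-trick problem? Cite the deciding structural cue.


Technique: separation of variables — solved for the derivative, the right side splits multiplicatively into a function of each variable alone — divide and integrate each side.


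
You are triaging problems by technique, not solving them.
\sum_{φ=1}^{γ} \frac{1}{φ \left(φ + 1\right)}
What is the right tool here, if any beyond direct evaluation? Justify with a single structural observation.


Best approach: telescoping — integer-spaced poles in \frac{1}{φ \left(φ + 1\right)} are the telescoping signature in disguise.


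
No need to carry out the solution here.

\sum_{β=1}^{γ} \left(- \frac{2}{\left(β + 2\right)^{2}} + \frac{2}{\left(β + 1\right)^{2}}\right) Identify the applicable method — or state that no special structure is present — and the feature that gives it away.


Method: telescoping — the piece each term subtracts is \frac{2}{\left(β + 1\right)^{2}} advanced by one index, and it reappears with a plus sign leading the following term — the sum collapses to its boundary terms.


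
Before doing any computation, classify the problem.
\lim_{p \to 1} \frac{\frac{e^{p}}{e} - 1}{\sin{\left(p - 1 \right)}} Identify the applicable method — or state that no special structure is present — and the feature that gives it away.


Diagnosis: l'Hôpital's rule (0/0) — both numerator and denominator vanish at 1: the genuine 0/0 indeterminate that l'Hôpital exists for. A local series expansion at the point resolves it as well; the rule is the packaged version of that step.


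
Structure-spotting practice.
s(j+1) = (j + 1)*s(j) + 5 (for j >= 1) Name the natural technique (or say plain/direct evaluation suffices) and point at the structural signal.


Best approach: a summation factor — one step of memory with a weight j + 1 that changes as the index grows — the summation-factor construction is built for this.


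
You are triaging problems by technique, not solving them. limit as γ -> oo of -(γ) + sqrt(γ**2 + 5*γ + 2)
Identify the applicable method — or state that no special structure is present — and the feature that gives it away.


Technique: conjugate multiplication — divergence minus divergence hides a finite answer — expose it by pairing sqrt(γ**2 + 5*γ + 2) - γ with its conjugate.


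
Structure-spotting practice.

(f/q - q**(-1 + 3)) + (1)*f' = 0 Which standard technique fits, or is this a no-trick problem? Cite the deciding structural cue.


Best approach: a linear integrating factor — the unknown enters only to the first power against a nonzero forcing term — the integrating-factor template applies directly.


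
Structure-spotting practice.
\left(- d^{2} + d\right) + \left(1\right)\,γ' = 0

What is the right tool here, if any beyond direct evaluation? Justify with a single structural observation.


Technique: no special technique — with γ absent the equation is not coupled at all: direct integration in d.


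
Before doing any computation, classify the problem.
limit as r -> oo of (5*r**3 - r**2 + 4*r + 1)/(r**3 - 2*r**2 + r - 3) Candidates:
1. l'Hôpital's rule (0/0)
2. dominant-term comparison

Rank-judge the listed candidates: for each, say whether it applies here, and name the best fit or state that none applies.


Method: dominant-term comparison — growth-rate triage: the leading powers of r decide the limit, everything else is noise.
- l'Hôpital's rule (0/0): as a single quotient the expression runs to ∞/∞ at the limit point — an at-infinity form of the rule would apply, though the leading-growth comparison is the direct reading.
- dominant-term comparison — a fit — the right tool for this form.


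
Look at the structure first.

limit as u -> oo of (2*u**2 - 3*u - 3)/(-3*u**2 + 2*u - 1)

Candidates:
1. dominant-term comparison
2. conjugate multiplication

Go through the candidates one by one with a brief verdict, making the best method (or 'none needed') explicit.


Best approach: dominant-term comparison — divide by the highest power of u present: lower-order terms vanish and the dominant ratio remains.
- dominant-term comparison — applies; the problem has the shape this method handles.
- conjugate multiplication — rationalization has no target — no divergent radical difference appears.


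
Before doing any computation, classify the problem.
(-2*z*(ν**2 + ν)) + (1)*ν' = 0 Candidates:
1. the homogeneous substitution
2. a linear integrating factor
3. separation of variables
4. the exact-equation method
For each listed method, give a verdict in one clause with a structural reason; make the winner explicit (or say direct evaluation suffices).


Verdict: separation of variables — one side of the product carries the independent variable, the other the unknown — the textbook separation shape. A Bernoulli substitution applies to this equation as given; separation takes the same equation in its displayed form.
- the homogeneous substitution: the slope changes under joint rescaling, failing the degree-zero test.
- a linear integrating factor — the unknown enters nonlinearly (through a power, a denominator, or a transcendental function), which the linear integrating-factor recipe cannot absorb as-is — any repair would come from a preliminary substitution, not the factor.
- separation of variables — yes — fits the structure here.
- the exact-equation method: the mixed partial derivatives differ, so the left side is not a total differential.


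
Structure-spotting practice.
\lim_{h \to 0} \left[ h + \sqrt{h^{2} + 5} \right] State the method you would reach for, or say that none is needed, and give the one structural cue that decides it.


Diagnosis: no special technique — the expression is continuous at the evaluation point — substitute directly; no indeterminate form appears.


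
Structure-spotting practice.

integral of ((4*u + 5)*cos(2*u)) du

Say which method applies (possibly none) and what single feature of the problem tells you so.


Verdict: integration by parts — differentiate 4*u + 5, integrate cos(2*u): each pass lowers the polynomial degree, so parts terminates.


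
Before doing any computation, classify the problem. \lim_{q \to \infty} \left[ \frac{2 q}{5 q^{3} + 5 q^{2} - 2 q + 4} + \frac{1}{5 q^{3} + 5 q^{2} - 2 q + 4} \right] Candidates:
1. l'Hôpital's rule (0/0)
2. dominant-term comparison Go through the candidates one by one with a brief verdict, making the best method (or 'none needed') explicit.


Verdict: dominant-term comparison — growth-rate triage: the leading powers of q decide the limit, everything else is noise.
- l'Hôpital's rule (0/0): no 0/0 form appears: written as one quotient, top and bottom both grow without bound, and the ratio is decided by their leading terms.
- dominant-term comparison: applies; the problem has the shape this method handles.


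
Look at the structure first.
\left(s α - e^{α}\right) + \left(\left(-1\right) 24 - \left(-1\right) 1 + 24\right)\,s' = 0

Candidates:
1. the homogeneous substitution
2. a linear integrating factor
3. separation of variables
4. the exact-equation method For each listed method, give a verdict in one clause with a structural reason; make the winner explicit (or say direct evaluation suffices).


Best approach: a linear integrating factor — s appears only to the first power with coefficient α — the classic integrating-factor setup.
- the homogeneous substitution: the slope is not a function of the ratio of the variables alone.
- a linear integrating factor: yes, a natural case for it.
- separation of variables: no division isolates the independent variable from the unknown.
- the exact-equation method: the mixed-partials test fails on this split — it is not an exact differential as presented.


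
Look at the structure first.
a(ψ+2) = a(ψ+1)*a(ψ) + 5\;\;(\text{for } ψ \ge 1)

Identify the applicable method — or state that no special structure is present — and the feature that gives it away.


Diagnosis: no special technique — a nonlinear dependence on earlier terms breaks linearity, and with it every superposition-based closed form.


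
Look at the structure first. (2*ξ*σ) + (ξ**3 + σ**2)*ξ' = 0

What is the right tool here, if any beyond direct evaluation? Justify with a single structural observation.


Method: the exact-equation method — the compatibility test passes: the ξ-derivative of 2*ξ*σ matches the σ-derivative of ξ**3 + σ**2, so integrate a potential.


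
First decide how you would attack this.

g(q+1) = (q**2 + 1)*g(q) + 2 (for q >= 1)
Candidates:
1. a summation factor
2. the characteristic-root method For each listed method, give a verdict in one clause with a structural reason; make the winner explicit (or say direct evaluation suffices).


Technique: a summation factor — first-order, linear, moving coefficient q**2 + 1: the discrete analogue of an integrating factor handles it.
- a summation factor — applicable, and directly so.
- the characteristic-root method: the coefficients change with the index, which the root method cannot absorb.


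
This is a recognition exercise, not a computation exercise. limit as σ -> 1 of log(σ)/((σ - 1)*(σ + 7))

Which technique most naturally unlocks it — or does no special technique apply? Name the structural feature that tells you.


Method: l'Hôpital's rule (0/0) — the 0/0 form at 1 is the signature situation for l'Hôpital's rule. Expanding numerator and denominator to first order gives the same value — the rule automates exactly that.


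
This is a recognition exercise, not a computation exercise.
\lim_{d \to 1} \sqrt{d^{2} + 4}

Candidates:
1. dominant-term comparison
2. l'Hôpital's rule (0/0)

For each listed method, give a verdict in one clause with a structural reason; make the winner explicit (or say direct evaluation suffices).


Technique: no special technique — no zero denominators, no indeterminate clash at 1 — substitute and read off the value.
- dominant-term comparison: no dominant power emerges to decide the limit by degree comparison.
- l'Hôpital's rule (0/0) — substituting the point produces a determinate value, not a 0 over 0 clash.


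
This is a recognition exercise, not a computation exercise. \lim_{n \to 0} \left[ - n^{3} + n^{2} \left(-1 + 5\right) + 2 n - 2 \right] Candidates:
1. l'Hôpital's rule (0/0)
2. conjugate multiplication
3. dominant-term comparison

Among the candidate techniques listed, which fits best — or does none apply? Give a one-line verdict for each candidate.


Diagnosis: no special technique — the expression is continuous at 0 — substitute and evaluate; no indeterminate form appears.
- l'Hôpital's rule (0/0): substituting the point gives a finite value outright — there is no indeterminate clash to repair.
- conjugate multiplication — no difference of divergent radicals appears, so rationalizing has nothing to cancel.
- dominant-term comparison: this is not a rational comparison of growth rates at infinity.


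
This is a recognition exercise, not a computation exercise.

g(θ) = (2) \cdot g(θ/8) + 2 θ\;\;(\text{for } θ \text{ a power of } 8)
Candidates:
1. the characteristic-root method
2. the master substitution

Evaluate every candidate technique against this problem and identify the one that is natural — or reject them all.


Technique: the master substitution — the argument shrinks by the factor 8, so measure the index on a logarithmic scale and the recursion becomes a shift.
- the characteristic-root method: a divided-index call is not the fixed-shift linear shape that characteristic roots solve.
- the master substitution — yes — fits the structure here.


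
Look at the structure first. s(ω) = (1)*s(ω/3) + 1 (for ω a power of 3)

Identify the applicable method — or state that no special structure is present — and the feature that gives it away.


Diagnosis: the master substitution — the argument shrinks by the factor 3, so measure the index on a logarithmic scale and the recursion becomes a shift.


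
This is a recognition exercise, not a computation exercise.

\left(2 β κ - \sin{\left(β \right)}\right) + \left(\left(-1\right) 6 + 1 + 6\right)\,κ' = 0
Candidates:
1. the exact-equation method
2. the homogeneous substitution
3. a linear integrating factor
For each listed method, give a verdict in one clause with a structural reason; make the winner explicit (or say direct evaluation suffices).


Verdict: a linear integrating factor — first power of κ, nonzero forcing: the integrating-factor recipe applies verbatim with p = 2 β.
- the exact-equation method: the cross partial derivatives disagree, so no single potential exists.
- the homogeneous substitution: the slope does not depend on the ratio of the variables alone.
- a linear integrating factor: applies; the problem has the shape this method handles.


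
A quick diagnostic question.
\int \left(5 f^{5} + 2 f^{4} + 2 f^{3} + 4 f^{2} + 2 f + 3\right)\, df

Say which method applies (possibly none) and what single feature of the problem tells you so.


Technique: no special technique — the integrand is a sum of constant multiples of powers of f — integrate term by term.


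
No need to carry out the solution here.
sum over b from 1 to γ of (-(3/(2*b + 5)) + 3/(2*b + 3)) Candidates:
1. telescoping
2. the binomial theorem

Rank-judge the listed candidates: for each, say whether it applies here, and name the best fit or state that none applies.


Technique: telescoping — a difference of consecutive values of one function (3/(2*b + 3) at one index and the next) — telescoping by construction.
- telescoping: yes — fits the structure here.
- the binomial theorem: there is no pair of bases whose matched powers would reassemble into a single binomial power.


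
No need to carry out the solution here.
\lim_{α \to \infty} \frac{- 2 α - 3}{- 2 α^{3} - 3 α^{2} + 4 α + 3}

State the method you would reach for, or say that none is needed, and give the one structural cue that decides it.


Method: dominant-term comparison — at large α only the top-degree terms survive; compare the leading terms and the limit falls out. Viewed as a single quotient this is an ∞/∞ form — an at-infinity application of l'Hôpital's rule would also resolve it; comparing leading growth reads the answer without differentiating.
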